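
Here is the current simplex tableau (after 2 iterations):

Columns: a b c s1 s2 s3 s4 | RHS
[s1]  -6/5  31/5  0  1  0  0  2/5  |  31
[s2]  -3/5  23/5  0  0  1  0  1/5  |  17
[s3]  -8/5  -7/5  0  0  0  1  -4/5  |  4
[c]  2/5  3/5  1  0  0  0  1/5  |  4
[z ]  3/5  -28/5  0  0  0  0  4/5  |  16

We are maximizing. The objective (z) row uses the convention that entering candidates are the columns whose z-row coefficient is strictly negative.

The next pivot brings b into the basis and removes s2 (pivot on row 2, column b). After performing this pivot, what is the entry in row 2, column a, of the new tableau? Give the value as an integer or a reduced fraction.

Pivot element is row 2, column b: 23/5.
Normalize row 2: new (row 2, a) = (-3/5)/(23/5) = -3/23.
Row 2 is the pivot row, so the entry is -3/23.

-3/23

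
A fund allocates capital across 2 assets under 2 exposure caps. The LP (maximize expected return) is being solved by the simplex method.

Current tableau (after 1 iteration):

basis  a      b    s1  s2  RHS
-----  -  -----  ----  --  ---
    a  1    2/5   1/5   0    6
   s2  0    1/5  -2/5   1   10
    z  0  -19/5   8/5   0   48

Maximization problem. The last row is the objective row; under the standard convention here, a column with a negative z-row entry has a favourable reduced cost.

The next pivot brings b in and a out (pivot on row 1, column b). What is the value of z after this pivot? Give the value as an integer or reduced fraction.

105

Minimum ratio for b: 6/(2/5) = 15.
z changes by −(z-row coeff of b)·ratio = −(-19/5)·15 = 57.
New z = 48 + 57 = 105.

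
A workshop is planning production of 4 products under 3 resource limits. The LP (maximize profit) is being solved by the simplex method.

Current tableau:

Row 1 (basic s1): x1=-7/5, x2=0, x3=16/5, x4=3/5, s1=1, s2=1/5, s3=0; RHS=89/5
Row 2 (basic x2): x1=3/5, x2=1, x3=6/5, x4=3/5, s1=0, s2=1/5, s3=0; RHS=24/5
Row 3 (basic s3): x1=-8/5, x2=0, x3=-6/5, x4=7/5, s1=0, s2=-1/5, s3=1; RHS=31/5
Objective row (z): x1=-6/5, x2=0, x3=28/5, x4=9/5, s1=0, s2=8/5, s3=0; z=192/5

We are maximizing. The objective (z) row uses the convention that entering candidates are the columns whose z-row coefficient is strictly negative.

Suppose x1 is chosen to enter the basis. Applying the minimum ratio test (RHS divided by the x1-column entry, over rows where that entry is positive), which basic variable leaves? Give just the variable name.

Ratios: row 1 (s1): entry -7/5 ≤ 0, skip; row 2 (x2): (24/5)/(3/5) = 8; row 3 (s3): entry -8/5 ≤ 0, skip.
Minimum ratio 8 is in the x2 row, so x2 leaves.

x2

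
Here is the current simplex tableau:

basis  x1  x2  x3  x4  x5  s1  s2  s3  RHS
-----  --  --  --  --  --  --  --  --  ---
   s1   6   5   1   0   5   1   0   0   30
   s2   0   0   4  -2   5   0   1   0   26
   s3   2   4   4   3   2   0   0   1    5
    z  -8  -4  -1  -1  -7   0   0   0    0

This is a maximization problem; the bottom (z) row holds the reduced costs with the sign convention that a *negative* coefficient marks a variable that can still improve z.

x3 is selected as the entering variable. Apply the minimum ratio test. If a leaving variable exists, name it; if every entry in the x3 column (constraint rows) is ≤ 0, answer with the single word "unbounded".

Ratios: row 1 (s1): 30/1 = 30; row 2 (s2): 26/4 = 13/2; row 3 (s3): 5/4 = 5/4.
Minimum ratio is in the s3 row, so s3 leaves.

s3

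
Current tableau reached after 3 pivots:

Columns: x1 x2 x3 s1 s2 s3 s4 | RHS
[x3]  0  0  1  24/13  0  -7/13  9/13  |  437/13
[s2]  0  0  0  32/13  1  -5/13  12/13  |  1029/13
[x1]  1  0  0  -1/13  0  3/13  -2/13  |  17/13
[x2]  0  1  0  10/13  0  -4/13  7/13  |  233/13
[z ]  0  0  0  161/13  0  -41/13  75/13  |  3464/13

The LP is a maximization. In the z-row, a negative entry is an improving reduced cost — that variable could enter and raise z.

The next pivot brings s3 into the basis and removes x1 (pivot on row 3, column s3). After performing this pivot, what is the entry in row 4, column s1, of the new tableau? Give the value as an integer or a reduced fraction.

2/3

Pivot element is row 3, column s3: 3/13.
Normalize row 3: new (row 3, s1) = (-1/13)/(3/13) = -1/3.
row 4 ← row 4 − (-4/13)·(new row 3): 10/13 − (-4/13)·(-1/3) = 2/3.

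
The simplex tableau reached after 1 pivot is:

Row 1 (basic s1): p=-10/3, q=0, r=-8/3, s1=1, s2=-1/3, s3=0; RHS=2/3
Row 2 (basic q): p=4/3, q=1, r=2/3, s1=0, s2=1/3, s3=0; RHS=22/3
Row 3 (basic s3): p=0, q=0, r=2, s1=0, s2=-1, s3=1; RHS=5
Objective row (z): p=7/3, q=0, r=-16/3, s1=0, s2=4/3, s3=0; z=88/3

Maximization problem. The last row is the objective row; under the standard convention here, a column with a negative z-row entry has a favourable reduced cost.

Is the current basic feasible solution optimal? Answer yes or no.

Column r has objective-row coefficient -16/3, which is negative; an improving pivot exists, so not yet optimal.

no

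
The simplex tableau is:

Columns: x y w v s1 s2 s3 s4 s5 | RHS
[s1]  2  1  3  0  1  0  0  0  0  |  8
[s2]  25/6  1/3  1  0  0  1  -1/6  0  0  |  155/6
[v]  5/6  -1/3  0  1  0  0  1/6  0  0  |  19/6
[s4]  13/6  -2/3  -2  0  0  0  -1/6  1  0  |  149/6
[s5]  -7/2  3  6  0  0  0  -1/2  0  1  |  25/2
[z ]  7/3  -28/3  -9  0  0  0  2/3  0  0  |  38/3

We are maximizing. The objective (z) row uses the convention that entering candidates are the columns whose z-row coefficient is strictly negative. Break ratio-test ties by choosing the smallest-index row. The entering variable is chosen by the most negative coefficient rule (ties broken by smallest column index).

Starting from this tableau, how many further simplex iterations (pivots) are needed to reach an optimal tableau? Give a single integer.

pivot: y in, s5 out → z = 464/9
pivot: x in, s1 out → z = 3529/57
pivot: s3 in, x out → z = 72
No improving column remains; optimal.

3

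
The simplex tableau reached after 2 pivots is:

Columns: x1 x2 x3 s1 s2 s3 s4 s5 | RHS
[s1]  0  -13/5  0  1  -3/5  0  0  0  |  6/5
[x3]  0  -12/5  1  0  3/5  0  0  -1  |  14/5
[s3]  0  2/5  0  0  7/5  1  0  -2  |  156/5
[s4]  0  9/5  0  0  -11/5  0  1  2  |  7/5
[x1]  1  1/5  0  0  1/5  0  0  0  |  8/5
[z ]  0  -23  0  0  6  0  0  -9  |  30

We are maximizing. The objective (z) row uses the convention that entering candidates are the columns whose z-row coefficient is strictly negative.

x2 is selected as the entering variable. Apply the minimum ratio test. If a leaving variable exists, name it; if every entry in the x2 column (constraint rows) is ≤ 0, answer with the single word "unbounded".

Ratios: row 1 (s1): entry -13/5 ≤ 0, skip; row 2 (x3): entry -12/5 ≤ 0, skip; row 3 (s3): (156/5)/(2/5) = 78; row 4 (s4): (7/5)/(9/5) = 7/9; row 5 (x1): (8/5)/(1/5) = 8.
Minimum ratio is in the s4 row, so s4 leaves.

s4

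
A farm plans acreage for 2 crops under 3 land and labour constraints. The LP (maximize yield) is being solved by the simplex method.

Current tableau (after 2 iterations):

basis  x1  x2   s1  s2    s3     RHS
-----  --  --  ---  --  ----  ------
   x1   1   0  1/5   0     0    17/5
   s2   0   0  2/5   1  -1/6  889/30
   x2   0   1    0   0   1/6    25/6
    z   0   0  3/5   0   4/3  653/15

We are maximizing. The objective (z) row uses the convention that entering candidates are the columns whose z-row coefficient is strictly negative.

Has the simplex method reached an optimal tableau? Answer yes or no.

No objective-row coefficient is strictly negative, so no entering variable exists; the tableau is optimal.

yes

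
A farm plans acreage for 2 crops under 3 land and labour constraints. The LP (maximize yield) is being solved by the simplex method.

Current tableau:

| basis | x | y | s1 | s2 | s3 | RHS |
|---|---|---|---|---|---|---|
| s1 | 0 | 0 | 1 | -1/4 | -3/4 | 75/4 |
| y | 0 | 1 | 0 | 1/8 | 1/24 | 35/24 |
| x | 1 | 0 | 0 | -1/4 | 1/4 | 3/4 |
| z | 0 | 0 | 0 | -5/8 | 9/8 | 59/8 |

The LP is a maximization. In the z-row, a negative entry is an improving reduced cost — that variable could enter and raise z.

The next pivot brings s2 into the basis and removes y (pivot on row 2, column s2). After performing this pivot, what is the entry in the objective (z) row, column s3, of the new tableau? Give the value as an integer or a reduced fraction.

Pivot element is row 2, column s2: 1/8.
Normalize row 2: new (row 2, s3) = (1/24)/(1/8) = 1/3.
z-row ← z-row − (-5/8)·(new row 2): 9/8 − (-5/8)·(1/3) = 4/3.

4/3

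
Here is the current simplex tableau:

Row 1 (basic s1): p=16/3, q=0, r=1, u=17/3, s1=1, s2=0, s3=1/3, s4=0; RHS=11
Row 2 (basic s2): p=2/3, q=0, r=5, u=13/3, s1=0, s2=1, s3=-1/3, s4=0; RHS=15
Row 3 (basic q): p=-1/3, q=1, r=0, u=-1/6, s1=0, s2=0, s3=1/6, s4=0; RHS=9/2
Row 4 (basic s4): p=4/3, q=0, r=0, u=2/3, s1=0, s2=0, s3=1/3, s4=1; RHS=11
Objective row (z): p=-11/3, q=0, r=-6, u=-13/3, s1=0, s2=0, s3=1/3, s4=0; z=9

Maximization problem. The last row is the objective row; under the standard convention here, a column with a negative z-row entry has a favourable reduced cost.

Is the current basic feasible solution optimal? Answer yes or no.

no

Column p has objective-row coefficient -11/3, which is negative; an improving pivot exists, so not yet optimal.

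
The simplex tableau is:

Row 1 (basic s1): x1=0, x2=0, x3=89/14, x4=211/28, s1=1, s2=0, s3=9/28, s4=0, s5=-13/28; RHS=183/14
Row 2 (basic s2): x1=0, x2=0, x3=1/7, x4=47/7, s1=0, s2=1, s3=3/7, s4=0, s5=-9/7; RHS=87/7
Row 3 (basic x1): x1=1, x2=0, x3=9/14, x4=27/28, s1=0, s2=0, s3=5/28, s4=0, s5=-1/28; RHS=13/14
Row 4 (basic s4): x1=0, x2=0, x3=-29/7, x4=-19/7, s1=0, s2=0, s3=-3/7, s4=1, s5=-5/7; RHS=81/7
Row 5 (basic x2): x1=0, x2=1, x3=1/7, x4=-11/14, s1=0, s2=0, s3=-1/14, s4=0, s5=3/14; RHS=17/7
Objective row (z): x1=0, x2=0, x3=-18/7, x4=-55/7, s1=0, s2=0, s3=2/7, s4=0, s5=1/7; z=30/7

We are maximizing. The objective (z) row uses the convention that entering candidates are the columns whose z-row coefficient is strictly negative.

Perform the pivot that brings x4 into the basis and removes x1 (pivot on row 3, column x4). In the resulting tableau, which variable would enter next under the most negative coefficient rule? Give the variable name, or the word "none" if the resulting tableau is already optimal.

s5

Pivot element 27/28. New z-row = old z-row − (-55/7)·(row 3/(27/28)).
Updated z-row coefficients: x1: 220/27, x2: 0, x3: 8/3, x4: 0, s1: 0, s2: 0, s3: 47/27, s4: 0, s5: -4/27.
The most negative is -4/27 in column s5, so s5 would enter next.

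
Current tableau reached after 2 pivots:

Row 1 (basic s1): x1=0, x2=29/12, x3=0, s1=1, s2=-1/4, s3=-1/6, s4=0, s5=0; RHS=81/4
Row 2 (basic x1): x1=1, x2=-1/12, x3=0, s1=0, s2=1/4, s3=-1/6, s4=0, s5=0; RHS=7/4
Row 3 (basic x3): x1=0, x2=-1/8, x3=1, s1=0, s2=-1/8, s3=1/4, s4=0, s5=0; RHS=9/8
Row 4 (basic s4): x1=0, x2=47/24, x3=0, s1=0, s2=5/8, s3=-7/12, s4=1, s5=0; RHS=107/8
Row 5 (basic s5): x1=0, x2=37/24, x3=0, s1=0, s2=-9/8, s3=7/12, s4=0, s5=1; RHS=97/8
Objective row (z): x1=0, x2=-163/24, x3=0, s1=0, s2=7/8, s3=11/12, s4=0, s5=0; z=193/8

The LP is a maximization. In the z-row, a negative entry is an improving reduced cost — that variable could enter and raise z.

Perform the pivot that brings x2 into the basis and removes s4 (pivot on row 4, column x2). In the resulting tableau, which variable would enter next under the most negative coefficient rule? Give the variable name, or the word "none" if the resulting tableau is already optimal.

Pivot element 47/24. New z-row = old z-row − (-163/24)·(row 4/(47/24)).
Updated z-row coefficients: x1: 0, x2: 0, x3: 0, s1: 0, s2: 143/47, s3: -52/47, s4: 163/47, s5: 0.
The most negative is -52/47 in column s3, so s3 would enter next.

s3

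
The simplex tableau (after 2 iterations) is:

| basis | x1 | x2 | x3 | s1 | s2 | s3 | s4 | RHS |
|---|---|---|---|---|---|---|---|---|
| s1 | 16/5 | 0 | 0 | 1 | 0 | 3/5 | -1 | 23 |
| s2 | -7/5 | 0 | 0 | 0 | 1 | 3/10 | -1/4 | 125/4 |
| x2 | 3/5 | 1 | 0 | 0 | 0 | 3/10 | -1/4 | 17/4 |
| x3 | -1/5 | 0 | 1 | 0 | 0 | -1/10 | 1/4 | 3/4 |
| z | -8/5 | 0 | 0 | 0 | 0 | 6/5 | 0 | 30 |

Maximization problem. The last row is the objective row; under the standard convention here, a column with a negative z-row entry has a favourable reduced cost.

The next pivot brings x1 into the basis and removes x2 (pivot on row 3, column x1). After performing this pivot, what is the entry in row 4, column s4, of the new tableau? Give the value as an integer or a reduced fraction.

1/6

Pivot element is row 3, column x1: 3/5.
Normalize row 3: new (row 3, s4) = (-1/4)/(3/5) = -5/12.
row 4 ← row 4 − (-1/5)·(new row 3): 1/4 − (-1/5)·(-5/12) = 1/6.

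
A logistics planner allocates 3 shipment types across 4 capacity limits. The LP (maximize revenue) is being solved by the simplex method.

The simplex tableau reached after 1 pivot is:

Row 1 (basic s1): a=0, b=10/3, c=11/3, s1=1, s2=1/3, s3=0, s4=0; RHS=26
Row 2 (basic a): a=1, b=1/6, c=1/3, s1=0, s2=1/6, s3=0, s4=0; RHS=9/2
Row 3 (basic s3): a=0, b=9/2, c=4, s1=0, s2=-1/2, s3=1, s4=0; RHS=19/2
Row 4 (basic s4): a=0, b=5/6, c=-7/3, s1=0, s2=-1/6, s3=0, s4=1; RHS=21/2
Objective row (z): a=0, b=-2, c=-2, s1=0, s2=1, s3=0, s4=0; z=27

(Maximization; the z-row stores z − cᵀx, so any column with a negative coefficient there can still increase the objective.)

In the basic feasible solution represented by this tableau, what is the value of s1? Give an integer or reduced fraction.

s1 is basic (row 1); its value is the RHS of that row: 26.

26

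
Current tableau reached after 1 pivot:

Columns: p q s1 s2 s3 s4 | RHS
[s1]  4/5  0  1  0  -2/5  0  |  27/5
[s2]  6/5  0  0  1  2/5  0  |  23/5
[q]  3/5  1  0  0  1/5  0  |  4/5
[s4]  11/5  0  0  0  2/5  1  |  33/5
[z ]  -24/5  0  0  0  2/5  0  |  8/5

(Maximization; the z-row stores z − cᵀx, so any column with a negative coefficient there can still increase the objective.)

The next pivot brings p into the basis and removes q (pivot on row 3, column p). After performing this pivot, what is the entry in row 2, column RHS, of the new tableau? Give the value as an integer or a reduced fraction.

3

Pivot element is row 3, column p: 3/5.
Normalize row 3: new (row 3, RHS) = (4/5)/(3/5) = 4/3.
row 2 ← row 2 − (6/5)·(new row 3): 23/5 − (6/5)·(4/3) = 3.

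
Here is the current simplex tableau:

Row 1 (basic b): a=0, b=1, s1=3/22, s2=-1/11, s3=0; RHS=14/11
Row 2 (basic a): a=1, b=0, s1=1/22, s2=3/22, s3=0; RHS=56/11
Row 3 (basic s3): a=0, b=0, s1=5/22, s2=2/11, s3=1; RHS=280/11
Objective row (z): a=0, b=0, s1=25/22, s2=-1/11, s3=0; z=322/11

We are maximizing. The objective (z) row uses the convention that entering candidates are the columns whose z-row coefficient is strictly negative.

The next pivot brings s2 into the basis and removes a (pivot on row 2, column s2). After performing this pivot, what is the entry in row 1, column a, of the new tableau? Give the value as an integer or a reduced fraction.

Pivot element is row 2, column s2: 3/22.
Normalize row 2: new (row 2, a) = 1/(3/22) = 22/3.
row 1 ← row 1 − (-1/11)·(new row 2): 0 − (-1/11)·(22/3) = 2/3.

2/3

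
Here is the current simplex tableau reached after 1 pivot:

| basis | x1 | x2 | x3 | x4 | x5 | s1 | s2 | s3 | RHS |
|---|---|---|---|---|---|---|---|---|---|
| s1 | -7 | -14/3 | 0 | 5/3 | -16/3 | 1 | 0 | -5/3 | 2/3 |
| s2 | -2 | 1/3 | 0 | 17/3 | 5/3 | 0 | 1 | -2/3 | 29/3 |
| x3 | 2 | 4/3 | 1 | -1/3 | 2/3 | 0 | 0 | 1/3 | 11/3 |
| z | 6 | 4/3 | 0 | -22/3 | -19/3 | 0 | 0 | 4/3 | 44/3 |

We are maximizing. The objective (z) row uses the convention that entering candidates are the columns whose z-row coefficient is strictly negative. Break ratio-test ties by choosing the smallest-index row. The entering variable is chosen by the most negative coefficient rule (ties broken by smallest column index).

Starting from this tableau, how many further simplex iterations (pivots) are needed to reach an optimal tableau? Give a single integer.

3

pivot: x4 in, s1 out → z = 88/5
pivot: x5 in, s2 out → z = 2845/99
pivot: s1 in, x3 out → z = 654/13
No improving column remains; optimal.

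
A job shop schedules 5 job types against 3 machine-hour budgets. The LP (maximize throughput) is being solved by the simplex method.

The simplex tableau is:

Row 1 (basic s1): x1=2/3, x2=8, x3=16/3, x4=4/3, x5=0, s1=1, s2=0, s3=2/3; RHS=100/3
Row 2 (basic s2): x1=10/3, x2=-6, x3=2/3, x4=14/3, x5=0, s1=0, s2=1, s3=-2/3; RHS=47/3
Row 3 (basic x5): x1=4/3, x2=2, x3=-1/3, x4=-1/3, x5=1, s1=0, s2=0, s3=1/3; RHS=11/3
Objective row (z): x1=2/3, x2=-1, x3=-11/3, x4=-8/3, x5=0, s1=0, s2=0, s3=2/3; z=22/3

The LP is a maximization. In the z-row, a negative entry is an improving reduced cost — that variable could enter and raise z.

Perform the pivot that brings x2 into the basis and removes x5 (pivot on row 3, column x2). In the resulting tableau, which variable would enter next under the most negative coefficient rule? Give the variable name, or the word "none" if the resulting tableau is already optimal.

x3

Pivot element 2. New z-row = old z-row − (-1)·(row 3/2).
Updated z-row coefficients: x1: 4/3, x2: 0, x3: -23/6, x4: -17/6, x5: 1/2, s1: 0, s2: 0, s3: 5/6.
The most negative is -23/6 in column x3, so x3 would enter next.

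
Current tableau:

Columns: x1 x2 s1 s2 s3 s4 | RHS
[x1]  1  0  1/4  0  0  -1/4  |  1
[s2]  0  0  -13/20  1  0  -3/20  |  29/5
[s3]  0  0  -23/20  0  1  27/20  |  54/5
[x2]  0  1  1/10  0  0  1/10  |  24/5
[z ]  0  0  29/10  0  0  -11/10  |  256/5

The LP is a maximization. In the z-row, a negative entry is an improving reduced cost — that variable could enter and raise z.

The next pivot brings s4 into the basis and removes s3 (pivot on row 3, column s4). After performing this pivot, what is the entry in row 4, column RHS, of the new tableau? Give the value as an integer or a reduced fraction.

4

Pivot element is row 3, column s4: 27/20.
Normalize row 3: new (row 3, RHS) = (54/5)/(27/20) = 8.
row 4 ← row 4 − (1/10)·(new row 3): 24/5 − (1/10)·8 = 4.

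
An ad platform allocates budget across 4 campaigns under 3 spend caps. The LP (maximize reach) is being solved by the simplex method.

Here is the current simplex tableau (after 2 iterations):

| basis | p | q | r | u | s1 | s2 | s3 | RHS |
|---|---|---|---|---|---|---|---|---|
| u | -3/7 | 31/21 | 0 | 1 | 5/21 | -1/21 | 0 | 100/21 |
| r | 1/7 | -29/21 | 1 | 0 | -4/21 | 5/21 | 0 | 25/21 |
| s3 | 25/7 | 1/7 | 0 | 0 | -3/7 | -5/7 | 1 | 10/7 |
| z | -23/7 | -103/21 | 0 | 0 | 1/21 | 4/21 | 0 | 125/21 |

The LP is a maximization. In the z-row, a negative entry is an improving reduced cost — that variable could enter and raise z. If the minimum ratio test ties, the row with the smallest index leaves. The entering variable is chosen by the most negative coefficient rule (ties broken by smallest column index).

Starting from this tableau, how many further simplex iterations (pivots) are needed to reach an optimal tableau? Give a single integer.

3

pivot: q in, u out → z = 675/31
pivot: p in, s3 out → z = 645/28
pivot: s2 in, r out → z = 235/4
No improving column remains; optimal.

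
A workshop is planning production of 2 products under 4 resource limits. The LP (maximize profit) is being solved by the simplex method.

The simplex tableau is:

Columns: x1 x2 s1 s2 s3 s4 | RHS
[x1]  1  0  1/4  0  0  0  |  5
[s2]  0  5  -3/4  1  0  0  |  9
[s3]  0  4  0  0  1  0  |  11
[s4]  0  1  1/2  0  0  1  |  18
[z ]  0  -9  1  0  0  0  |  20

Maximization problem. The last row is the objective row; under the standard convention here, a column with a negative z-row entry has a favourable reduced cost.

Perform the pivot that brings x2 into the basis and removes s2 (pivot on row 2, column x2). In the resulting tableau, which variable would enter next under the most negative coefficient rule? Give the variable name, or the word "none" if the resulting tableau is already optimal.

s1

Pivot element 5. New z-row = old z-row − (-9)·(row 2/5).
Updated z-row coefficients: x1: 0, x2: 0, s1: -7/20, s2: 9/5, s3: 0, s4: 0.
The most negative is -7/20 in column s1, so s1 would enter next.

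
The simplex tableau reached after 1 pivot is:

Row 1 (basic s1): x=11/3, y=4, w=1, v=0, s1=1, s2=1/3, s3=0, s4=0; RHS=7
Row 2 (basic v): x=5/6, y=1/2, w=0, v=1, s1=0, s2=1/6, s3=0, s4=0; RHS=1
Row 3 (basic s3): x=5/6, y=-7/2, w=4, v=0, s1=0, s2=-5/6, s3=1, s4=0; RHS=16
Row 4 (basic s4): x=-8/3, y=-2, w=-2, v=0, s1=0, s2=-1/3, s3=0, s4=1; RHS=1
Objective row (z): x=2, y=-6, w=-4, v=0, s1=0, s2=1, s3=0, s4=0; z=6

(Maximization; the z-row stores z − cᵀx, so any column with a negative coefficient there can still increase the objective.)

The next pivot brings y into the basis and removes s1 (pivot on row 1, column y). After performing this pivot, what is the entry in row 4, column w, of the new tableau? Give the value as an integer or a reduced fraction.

Pivot element is row 1, column y: 4.
Normalize row 1: new (row 1, w) = 1/4 = 1/4.
row 4 ← row 4 − (-2)·(new row 1): -2 − (-2)·(1/4) = -3/2.

-3/2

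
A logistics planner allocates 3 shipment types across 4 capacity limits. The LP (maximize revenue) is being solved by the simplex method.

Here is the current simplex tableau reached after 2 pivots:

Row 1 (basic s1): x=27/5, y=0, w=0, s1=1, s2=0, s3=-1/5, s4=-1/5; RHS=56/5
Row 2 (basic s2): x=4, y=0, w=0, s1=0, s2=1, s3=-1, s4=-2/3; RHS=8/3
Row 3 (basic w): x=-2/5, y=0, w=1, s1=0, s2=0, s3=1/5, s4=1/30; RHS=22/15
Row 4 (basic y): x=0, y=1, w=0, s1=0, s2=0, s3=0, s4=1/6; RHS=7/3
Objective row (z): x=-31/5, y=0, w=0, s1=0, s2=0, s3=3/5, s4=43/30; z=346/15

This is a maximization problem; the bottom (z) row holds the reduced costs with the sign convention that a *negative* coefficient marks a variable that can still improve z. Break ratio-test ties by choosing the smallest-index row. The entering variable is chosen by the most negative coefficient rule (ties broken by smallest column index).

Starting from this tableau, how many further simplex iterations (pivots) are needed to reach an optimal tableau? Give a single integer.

pivot: x in, s2 out → z = 136/5
pivot: s3 in, s1 out → z = 770/23
No improving column remains; optimal.

2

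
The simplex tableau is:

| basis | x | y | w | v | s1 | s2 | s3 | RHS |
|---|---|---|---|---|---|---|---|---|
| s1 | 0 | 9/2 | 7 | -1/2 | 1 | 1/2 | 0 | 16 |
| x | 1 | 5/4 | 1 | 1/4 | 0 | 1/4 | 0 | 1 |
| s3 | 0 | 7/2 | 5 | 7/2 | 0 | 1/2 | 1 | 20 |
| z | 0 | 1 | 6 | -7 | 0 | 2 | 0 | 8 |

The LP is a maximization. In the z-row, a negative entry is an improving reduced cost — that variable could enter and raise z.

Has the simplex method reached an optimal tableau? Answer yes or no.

no

Column v has objective-row coefficient -7, which is negative; an improving pivot exists, so not yet optimal.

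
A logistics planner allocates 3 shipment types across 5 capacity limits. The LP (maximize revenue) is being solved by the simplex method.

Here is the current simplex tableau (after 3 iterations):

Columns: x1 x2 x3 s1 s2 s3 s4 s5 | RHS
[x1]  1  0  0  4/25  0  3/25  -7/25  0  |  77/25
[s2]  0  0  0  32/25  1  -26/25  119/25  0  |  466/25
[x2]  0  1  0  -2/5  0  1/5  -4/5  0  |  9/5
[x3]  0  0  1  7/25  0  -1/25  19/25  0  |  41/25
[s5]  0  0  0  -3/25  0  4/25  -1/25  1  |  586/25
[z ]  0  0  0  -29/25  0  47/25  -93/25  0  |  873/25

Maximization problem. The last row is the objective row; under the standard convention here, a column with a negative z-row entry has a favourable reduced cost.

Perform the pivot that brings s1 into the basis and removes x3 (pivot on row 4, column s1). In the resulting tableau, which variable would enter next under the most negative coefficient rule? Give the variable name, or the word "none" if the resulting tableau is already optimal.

s4

Pivot element 7/25. New z-row = old z-row − (-29/25)·(row 4/(7/25)).
Updated z-row coefficients: x1: 0, x2: 0, x3: 29/7, s1: 0, s2: 0, s3: 12/7, s4: -4/7, s5: 0.
The most negative is -4/7 in column s4, so s4 would enter next.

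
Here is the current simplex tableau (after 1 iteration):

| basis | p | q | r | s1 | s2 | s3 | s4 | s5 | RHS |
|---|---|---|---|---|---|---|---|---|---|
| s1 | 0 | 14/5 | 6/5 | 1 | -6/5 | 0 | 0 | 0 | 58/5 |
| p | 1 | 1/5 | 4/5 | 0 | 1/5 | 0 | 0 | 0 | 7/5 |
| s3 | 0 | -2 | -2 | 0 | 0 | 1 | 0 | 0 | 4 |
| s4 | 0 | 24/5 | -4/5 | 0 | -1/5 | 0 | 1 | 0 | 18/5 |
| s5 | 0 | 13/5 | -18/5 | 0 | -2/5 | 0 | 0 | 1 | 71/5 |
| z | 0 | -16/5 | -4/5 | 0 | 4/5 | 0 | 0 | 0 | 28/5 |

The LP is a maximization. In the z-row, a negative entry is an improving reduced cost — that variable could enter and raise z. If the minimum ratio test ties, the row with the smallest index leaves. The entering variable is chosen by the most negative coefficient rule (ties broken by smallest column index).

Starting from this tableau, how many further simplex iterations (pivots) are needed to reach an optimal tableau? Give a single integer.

pivot: q in, s4 out → z = 8
pivot: r in, p out → z = 10
No improving column remains; optimal.

2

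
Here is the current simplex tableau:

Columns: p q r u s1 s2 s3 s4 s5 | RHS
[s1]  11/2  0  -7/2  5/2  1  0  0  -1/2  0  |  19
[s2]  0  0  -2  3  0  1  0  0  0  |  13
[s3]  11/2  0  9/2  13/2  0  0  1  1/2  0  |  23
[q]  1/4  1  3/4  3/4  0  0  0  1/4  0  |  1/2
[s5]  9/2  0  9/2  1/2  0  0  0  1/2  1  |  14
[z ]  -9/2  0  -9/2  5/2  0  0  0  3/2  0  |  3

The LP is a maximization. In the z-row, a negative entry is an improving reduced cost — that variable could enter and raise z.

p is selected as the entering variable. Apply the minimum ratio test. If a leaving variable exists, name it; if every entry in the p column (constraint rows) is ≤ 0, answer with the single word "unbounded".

q

Ratios: row 1 (s1): 19/(11/2) = 38/11; row 2 (s2): entry 0 ≤ 0, skip; row 3 (s3): 23/(11/2) = 46/11; row 4 (q): (1/2)/(1/4) = 2; row 5 (s5): 14/(9/2) = 28/9.
Minimum ratio is in the q row, so q leaves.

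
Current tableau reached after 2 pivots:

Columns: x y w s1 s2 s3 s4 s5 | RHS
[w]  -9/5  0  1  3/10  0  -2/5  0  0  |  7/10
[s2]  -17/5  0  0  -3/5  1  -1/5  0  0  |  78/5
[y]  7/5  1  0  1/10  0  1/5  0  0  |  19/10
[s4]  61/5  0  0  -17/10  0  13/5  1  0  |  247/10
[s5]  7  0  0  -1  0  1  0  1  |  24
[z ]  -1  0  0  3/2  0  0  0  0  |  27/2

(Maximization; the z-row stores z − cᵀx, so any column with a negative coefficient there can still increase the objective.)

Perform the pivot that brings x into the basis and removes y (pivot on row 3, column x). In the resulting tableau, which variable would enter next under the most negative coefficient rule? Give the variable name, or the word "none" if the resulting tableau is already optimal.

none

Pivot element 7/5. New z-row = old z-row − (-1)·(row 3/(7/5)).
Updated z-row coefficients: x: 0, y: 5/7, w: 0, s1: 11/7, s2: 0, s3: 1/7, s4: 0, s5: 0.
No coefficient is strictly negative; the tableau after this pivot is optimal.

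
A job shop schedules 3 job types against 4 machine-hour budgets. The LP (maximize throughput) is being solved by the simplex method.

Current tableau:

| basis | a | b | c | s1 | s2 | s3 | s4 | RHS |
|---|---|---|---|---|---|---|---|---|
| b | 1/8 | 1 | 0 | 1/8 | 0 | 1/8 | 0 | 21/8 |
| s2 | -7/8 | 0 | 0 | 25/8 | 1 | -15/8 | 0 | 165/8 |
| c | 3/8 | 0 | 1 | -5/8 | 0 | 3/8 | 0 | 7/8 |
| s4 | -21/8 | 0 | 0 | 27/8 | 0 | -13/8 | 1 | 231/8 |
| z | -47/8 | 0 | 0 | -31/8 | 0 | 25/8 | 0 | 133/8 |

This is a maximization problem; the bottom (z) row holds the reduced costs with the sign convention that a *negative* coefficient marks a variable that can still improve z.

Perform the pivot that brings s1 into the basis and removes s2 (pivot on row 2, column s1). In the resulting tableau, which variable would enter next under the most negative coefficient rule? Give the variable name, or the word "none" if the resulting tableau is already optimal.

a

Pivot element 25/8. New z-row = old z-row − (-31/8)·(row 2/(25/8)).
Updated z-row coefficients: a: -174/25, b: 0, c: 0, s1: 0, s2: 31/25, s3: 4/5, s4: 0.
The most negative is -174/25 in column a, so a would enter next.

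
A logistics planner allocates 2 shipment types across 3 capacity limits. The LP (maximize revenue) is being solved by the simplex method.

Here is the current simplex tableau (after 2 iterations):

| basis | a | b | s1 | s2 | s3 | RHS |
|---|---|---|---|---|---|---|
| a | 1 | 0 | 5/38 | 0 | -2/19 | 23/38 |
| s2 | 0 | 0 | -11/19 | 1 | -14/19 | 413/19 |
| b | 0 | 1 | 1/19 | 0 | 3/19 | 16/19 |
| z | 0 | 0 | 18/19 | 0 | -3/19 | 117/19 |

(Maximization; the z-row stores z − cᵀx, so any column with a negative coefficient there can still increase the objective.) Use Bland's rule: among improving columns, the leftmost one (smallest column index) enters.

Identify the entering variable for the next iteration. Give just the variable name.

Objective-row coefficients: a: 0, b: 0, s1: 18/19, s2: 0, s3: -3/19.
Improving columns: s3. Bland's rule picks the smallest column index → s3.

s3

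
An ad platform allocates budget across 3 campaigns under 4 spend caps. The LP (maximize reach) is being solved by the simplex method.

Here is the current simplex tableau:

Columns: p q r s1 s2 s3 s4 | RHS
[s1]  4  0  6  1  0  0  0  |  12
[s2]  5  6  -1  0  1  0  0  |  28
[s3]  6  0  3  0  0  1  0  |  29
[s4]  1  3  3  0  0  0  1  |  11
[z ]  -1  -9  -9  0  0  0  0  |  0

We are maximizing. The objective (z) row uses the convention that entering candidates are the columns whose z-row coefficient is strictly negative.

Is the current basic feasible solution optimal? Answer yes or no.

Column p has objective-row coefficient -1, which is negative; an improving pivot exists, so not yet optimal.

no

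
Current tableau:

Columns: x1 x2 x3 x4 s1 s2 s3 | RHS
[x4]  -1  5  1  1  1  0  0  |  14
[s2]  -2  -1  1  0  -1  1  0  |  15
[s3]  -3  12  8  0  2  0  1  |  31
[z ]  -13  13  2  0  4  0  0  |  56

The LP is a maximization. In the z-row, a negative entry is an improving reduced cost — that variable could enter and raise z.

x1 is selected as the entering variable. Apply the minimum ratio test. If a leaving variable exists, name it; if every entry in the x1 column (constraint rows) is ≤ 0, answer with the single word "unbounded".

x1-column entries: row 1: -1, row 2: -2, row 3: -3. All ≤ 0, so x1 can increase without bound; the LP is unbounded in this direction.

unbounded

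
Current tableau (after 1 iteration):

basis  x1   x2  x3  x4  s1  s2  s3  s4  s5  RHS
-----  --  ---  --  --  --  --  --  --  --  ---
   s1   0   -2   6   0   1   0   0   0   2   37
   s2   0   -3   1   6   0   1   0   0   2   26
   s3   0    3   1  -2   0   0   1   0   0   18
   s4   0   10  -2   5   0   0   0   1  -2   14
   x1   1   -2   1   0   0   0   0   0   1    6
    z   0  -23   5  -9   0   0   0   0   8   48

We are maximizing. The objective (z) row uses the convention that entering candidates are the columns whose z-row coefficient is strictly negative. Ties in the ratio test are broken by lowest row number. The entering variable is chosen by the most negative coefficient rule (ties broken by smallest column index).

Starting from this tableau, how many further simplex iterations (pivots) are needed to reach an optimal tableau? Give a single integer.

1

pivot: x2 in, s4 out → z = 401/5
No improving column remains; optimal.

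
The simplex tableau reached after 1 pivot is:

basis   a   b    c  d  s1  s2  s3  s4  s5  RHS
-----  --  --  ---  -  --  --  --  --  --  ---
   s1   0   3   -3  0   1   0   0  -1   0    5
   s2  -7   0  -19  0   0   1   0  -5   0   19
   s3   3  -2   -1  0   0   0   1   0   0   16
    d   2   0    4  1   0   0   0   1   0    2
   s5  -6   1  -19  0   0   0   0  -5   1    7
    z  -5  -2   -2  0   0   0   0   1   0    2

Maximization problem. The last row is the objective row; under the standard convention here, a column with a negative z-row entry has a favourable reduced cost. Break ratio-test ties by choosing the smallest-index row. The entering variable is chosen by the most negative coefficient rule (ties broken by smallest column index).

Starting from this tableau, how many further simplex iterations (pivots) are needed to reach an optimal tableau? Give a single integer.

pivot: a in, d out → z = 7
pivot: b in, s1 out → z = 31/3
No improving column remains; optimal.

2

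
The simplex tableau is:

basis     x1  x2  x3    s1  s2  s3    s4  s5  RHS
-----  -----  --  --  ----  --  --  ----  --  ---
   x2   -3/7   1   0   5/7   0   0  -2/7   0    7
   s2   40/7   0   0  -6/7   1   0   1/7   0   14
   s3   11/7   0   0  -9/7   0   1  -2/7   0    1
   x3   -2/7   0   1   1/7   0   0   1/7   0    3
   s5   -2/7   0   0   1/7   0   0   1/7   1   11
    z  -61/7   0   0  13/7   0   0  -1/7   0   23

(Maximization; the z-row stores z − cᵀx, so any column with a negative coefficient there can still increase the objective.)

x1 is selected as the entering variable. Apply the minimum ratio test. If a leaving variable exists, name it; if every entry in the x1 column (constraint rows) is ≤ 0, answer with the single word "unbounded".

s3

Ratios: row 1 (x2): entry -3/7 ≤ 0, skip; row 2 (s2): 14/(40/7) = 49/20; row 3 (s3): 1/(11/7) = 7/11; row 4 (x3): entry -2/7 ≤ 0, skip; row 5 (s5): entry -2/7 ≤ 0, skip.
Minimum ratio is in the s3 row, so s3 leaves.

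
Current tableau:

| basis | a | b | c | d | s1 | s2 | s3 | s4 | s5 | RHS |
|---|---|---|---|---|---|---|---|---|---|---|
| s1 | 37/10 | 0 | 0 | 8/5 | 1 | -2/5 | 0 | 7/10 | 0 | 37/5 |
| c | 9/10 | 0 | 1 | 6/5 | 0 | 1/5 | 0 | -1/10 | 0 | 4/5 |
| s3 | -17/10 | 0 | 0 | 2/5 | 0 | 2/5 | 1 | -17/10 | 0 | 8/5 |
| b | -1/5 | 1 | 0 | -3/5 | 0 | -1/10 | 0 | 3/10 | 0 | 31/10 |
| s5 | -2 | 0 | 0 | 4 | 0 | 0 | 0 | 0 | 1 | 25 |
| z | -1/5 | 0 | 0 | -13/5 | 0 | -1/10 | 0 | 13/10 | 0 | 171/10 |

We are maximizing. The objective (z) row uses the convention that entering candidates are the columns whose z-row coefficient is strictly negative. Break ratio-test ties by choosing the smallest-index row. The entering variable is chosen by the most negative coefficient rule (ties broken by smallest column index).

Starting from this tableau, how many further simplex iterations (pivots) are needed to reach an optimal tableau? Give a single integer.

1

pivot: d in, c out → z = 113/6
No improving column remains; optimal.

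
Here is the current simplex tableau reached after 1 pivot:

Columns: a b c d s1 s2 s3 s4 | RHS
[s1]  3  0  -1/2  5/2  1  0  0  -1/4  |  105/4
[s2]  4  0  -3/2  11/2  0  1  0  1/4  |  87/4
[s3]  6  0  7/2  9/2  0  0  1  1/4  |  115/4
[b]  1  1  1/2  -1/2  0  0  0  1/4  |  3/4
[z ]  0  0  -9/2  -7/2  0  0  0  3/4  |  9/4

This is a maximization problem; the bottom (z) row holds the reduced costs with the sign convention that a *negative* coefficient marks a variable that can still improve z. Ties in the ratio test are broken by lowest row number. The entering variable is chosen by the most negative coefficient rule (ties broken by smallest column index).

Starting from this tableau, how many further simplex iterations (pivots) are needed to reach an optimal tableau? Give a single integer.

pivot: c in, b out → z = 9
pivot: d in, s3 out → z = 65/2
No improving column remains; optimal.

2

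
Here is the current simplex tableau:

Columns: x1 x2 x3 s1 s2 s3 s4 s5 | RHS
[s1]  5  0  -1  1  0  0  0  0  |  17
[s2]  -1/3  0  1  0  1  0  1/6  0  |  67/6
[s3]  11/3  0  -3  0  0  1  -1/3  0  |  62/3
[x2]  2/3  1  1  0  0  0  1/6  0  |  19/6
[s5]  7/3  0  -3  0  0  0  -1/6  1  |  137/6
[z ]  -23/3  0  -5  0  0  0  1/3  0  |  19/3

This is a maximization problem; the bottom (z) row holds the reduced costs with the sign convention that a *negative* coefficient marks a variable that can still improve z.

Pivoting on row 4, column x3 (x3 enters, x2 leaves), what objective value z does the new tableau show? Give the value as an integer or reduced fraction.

Minimum ratio for x3: (19/6)/1 = 19/6.
z changes by −(z-row coeff of x3)·ratio = −(-5)·(19/6) = 95/6.
New z = 19/3 + (95/6) = 133/6.

133/6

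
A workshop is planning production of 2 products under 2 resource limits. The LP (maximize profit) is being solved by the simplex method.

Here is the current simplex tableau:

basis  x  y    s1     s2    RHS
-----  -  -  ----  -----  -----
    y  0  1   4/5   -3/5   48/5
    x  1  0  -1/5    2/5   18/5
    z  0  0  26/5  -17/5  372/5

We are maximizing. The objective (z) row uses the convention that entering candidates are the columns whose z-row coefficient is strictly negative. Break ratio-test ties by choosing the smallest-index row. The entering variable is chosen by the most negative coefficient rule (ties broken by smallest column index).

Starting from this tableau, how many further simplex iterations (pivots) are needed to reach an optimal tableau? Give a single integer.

1

pivot: s2 in, x out → z = 105
No improving column remains; optimal.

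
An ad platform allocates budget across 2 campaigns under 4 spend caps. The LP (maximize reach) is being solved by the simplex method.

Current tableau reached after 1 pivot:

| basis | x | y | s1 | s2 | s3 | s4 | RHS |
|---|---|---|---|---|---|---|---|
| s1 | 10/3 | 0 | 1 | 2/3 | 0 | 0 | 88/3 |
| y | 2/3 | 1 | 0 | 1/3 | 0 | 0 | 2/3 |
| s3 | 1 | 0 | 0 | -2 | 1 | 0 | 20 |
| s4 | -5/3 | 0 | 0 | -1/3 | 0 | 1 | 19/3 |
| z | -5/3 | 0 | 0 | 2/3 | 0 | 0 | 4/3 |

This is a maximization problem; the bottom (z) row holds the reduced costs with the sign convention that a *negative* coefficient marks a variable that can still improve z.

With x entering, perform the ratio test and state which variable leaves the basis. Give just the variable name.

Ratios: row 1 (s1): (88/3)/(10/3) = 44/5; row 2 (y): (2/3)/(2/3) = 1; row 3 (s3): 20/1 = 20; row 4 (s4): entry -5/3 ≤ 0, skip.
Minimum ratio 1 is in the y row, so y leaves.

y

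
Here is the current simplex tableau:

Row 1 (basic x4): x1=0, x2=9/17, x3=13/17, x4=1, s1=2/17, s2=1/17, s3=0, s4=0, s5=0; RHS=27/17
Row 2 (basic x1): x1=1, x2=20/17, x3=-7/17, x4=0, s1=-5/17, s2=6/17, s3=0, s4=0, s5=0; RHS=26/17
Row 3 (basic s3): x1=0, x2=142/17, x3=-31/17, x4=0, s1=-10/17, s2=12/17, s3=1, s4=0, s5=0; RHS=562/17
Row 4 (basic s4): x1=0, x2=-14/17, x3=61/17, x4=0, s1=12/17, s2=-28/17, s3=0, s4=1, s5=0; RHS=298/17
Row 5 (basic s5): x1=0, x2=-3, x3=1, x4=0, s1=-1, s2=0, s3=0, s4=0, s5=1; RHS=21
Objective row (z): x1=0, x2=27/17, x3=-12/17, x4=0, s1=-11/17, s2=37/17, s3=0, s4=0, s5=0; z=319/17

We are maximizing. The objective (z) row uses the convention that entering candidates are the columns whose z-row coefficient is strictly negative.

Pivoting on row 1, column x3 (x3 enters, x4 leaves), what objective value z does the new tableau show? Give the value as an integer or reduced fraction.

263/13

Minimum ratio for x3: (27/17)/(13/17) = 27/13.
z changes by −(z-row coeff of x3)·ratio = −(-12/17)·(27/13) = 324/221.
New z = 319/17 + (324/221) = 263/13.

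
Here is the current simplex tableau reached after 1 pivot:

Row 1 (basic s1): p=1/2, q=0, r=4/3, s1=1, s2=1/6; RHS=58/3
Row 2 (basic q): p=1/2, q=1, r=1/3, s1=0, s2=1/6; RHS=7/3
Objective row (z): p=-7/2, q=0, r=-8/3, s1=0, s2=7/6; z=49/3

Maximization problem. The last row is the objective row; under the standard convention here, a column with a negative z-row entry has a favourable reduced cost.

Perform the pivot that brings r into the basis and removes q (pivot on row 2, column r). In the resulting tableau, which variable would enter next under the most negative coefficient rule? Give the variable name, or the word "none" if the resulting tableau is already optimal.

Pivot element 1/3. New z-row = old z-row − (-8/3)·(row 2/(1/3)).
Updated z-row coefficients: p: 1/2, q: 8, r: 0, s1: 0, s2: 5/2.
No coefficient is strictly negative; the tableau after this pivot is optimal.

none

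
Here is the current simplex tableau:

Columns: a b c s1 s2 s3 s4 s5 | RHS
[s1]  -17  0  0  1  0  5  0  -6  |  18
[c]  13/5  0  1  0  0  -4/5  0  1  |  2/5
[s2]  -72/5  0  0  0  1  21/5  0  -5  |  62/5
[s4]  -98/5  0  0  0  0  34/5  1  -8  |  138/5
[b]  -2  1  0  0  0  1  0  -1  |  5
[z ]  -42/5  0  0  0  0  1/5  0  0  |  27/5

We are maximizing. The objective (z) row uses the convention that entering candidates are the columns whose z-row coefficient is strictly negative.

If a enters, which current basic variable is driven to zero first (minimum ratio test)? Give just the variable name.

c

Ratios: row 1 (s1): entry -17 ≤ 0, skip; row 2 (c): (2/5)/(13/5) = 2/13; row 3 (s2): entry -72/5 ≤ 0, skip; row 4 (s4): entry -98/5 ≤ 0, skip; row 5 (b): entry -2 ≤ 0, skip.
Minimum ratio 2/13 is in the c row, so c leaves.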